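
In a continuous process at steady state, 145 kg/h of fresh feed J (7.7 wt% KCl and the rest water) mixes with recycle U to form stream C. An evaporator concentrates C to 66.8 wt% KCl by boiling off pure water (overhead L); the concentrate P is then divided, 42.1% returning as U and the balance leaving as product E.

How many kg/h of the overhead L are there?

Overall KCl balance (none leaves overhead): KCl in fresh feed = KCl in product, i.e. 145×0.077 = (1−0.421)·P·0.668.
P = 11.165/(0.668×0.579) = 28.867 kg/h.
Recycle U = 0.421×28.867 = 12.153 kg/h.
Combined feed C = 145 + 12.153 = 157.15 kg/h.
Overhead L = C − P = 157.15 − 28.867 = 128.29 kg/h.

128.3 kg/h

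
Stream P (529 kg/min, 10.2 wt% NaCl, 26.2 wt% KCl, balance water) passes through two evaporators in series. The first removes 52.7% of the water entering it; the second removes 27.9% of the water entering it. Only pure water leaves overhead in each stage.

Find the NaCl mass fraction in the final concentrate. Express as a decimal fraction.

water in feed = 529×0.636 = 336.44 kg/min.
After stage 1: water left = (1−0.527)×336.44 = 159.14; stream total = 351.69 kg/min.
After stage 2: water left = (1−0.279)×159.14 = 114.74; final concentrate = 307.29 kg/min.
NaCl fraction = 53.958/307.29 = 0.176.

0.176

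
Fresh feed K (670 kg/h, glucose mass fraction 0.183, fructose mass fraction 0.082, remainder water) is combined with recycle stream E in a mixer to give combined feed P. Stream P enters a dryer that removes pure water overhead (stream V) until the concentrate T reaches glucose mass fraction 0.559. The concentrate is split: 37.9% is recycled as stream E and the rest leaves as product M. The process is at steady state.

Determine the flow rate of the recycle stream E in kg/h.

133.9 kg/h

Overall glucose balance (none leaves overhead): glucose in fresh feed = glucose in product, i.e. 670×0.183 = (1−0.379)·T·0.559.
T = 122.61/(0.559×0.621) = 353.2 kg/h.
Recycle E = 0.379×353.2 = 133.86 kg/h.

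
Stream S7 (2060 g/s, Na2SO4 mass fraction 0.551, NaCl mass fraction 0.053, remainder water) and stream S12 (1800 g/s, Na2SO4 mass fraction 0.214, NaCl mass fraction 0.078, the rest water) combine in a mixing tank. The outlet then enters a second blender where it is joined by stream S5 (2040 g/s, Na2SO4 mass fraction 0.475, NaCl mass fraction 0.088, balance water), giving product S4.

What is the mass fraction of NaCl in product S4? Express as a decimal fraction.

Overall, product flow = 5900 g/s.
NaCl in = 2060×0.053 + 1800×0.078 + 2040×0.088 = 429.1 g/s.
NaCl fraction in S4 = 0.073.

0.073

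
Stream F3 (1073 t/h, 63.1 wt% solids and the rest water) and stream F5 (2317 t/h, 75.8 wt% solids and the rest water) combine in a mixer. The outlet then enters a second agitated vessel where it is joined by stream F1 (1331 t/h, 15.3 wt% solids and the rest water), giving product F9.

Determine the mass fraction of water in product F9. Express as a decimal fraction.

Overall, product flow = 4721 t/h.
water in = 1073×0.369 + 2317×0.242 + 1331×0.847 = 2084 t/h.
water fraction in F9 = 0.4414.

0.4414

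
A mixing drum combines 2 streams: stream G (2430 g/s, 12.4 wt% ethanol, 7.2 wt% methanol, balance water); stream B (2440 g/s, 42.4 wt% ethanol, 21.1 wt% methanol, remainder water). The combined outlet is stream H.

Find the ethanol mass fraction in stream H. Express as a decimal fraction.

0.274

Total flow out = 2430 + 2440 = 4870 g/s.
ethanol in = 2430×0.124 + 2440×0.424 = 1335.9 g/s.
ethanol mass fraction in H = 1335.9/4870 = 0.274.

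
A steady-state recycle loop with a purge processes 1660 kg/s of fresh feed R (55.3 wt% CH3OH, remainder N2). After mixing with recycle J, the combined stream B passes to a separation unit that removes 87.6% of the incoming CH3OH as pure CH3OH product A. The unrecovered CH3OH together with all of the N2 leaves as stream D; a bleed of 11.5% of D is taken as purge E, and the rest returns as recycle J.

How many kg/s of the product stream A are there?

903.3 kg/s

CH3OH in B: m_A = 1660×0.553 + (1−0.115)·(1−0.876)·m_A, so m_A = 917.98/0.8903 = 1031.1 kg/s.
Product A = 0.876×1031.1 = 903.28 kg/s.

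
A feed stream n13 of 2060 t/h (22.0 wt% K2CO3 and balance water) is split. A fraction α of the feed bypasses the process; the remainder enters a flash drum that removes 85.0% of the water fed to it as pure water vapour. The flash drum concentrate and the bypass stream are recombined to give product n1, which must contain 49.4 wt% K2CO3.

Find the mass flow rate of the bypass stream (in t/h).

336.6 t/h

All 2060×0.220 = 453.2 t/h of K2CO3 reaches n1, so n1 = 453.2/0.494 = 917.41 t/h and vapour = 1142.6 t/h.
The evaporator receives (1−α)·2060 of feed at 0.780 water and removes 0.850 of that water:
0.850×0.780×(1−α)×2060 = 1142.6
(1−α) = 1142.6/1365.8 = 0.8366;  α = 0.1634.
Bypass flow = 0.1634×2060 = 336.63 t/h.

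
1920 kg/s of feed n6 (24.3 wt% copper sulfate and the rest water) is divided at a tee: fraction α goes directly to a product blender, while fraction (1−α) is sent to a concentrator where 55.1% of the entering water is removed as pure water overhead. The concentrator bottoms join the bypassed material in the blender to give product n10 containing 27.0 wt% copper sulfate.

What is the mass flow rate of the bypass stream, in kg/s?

1460 kg/s

All 1920×0.243 = 466.56 kg/s of copper sulfate reaches n10, so n10 = 466.56/0.270 = 1728 kg/s and vapour = 192 kg/s.
The evaporator receives (1−α)·1920 of feed at 0.757 water and removes 0.551 of that water:
0.551×0.757×(1−α)×1920 = 192
(1−α) = 192/800.85 = 0.2397;  α = 0.7603.
Bypass flow = 0.7603×1920 = 1459.7 kg/s.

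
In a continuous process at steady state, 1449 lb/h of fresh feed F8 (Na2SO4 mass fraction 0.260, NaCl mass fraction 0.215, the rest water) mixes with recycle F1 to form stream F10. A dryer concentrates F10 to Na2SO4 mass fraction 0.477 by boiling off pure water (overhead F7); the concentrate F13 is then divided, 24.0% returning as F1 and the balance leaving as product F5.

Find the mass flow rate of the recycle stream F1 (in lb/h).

Overall Na2SO4 balance (none leaves overhead): Na2SO4 in fresh feed = Na2SO4 in product, i.e. 1449×0.260 = (1−0.240)·F13·0.477.
F13 = 376.74/(0.477×0.760) = 1039.2 lb/h.
Recycle F1 = 0.240×1039.2 = 249.41 lb/h.

249.4 lb/h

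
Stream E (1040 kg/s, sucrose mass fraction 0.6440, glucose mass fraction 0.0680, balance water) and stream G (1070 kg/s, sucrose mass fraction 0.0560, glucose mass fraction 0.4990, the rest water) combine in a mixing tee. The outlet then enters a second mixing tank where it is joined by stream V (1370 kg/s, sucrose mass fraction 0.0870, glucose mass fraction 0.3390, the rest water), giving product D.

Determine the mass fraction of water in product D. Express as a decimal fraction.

Overall, product flow = 3480 kg/s.
water in = 1040×0.288 + 1070×0.445 + 1370×0.574 = 1562 kg/s.
water fraction in D = 0.4489.

0.4489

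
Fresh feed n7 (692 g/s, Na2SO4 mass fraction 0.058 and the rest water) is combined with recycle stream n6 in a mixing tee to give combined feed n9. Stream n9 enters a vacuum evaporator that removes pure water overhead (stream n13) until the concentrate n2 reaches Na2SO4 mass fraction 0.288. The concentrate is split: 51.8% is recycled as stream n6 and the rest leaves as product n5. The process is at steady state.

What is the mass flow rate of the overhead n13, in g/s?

Overall Na2SO4 balance (none leaves overhead): Na2SO4 in fresh feed = Na2SO4 in product, i.e. 692×0.058 = (1−0.518)·n2·0.288.
n2 = 40.136/(0.288×0.482) = 289.13 g/s.
Recycle n6 = 0.518×289.13 = 149.77 g/s.
Combined feed n9 = 692 + 149.77 = 841.77 g/s.
Overhead n13 = n9 − n2 = 841.77 − 289.13 = 552.64 g/s.

552.6 g/s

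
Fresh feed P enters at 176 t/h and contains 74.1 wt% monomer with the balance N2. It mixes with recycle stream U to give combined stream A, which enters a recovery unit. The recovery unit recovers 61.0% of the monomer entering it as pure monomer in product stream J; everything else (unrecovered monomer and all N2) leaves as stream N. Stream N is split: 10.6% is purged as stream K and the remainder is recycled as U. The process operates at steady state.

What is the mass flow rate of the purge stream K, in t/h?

53.86 t/h

N2 enters only via P and leaves only via the purge: 176×0.259 = 0.106×(N2 in N), and the recovery unit passes all N2, so N2 in A = N2 in N = 430.04 t/h.
monomer in A: m_A = 176×0.741 + (1−0.106)·(1−0.610)·m_A, so m_A = 130.42/0.6513 = 200.23 t/h.
N = (1−0.610)×200.23 + 430.04 = 508.13 t/h.
Purge K = 0.106×508.13 = 53.861 t/h.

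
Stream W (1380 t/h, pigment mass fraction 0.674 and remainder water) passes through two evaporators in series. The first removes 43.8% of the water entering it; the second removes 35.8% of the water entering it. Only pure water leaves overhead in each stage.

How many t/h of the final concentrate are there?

water in feed = 1380×0.326 = 449.88 t/h.
After stage 1: water left = (1−0.438)×449.88 = 252.83; stream total = 1183 t/h.
After stage 2: water left = (1−0.358)×252.83 = 162.32; final concentrate = 1092.4 t/h.

1092 t/h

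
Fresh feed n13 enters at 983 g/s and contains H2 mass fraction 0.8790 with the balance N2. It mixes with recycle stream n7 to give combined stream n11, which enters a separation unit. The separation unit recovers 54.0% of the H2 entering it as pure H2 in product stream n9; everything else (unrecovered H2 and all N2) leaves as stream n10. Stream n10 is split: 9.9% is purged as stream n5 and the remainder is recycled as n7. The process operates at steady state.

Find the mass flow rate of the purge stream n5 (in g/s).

186.1 g/s

N2 enters only via n13 and leaves only via the purge: 983×0.121 = 0.099×(N2 in n10), and the separation unit passes all N2, so N2 in n11 = N2 in n10 = 1201.4 g/s.
H2 in n11: m_A = 983×0.879 + (1−0.099)·(1−0.540)·m_A, so m_A = 864.06/0.5855 = 1475.7 g/s.
n10 = (1−0.540)×1475.7 + 1201.4 = 1880.2 g/s.
Purge n5 = 0.099×1880.2 = 186.14 g/s.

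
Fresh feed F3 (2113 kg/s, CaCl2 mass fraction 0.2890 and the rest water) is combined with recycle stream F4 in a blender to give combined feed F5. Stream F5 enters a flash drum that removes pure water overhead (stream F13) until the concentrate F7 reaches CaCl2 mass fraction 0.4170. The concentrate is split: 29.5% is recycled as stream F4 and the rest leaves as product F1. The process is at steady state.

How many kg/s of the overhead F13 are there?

Overall CaCl2 balance (none leaves overhead): CaCl2 in fresh feed = CaCl2 in product, i.e. 2113×0.289 = (1−0.295)·F7·0.417.
F7 = 610.66/(0.417×0.705) = 2077.2 kg/s.
Recycle F4 = 0.295×2077.2 = 612.77 kg/s.
Combined feed F5 = 2113 + 612.77 = 2725.8 kg/s.
Overhead F13 = F5 − F7 = 2725.8 − 2077.2 = 648.59 kg/s.

648.6 kg/s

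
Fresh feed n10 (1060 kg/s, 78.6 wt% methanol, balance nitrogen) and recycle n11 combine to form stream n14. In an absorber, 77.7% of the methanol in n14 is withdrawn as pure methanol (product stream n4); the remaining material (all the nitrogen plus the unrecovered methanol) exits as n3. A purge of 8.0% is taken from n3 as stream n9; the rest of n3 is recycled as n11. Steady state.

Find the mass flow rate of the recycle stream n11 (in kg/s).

nitrogen enters only via n10 and leaves only via the purge: 1060×0.214 = 0.080×(nitrogen in n3), and the absorber passes all nitrogen, so nitrogen in n14 = nitrogen in n3 = 2835.5 kg/s.
methanol in n14: m_A = 1060×0.786 + (1−0.080)·(1−0.777)·m_A, so m_A = 833.16/0.7948 = 1048.2 kg/s.
n3 = (1−0.777)×1048.2 + 2835.5 = 3069.3 kg/s.
Recycle n11 = (1−0.080)×3069.3 = 2823.7 kg/s.

2824 kg/s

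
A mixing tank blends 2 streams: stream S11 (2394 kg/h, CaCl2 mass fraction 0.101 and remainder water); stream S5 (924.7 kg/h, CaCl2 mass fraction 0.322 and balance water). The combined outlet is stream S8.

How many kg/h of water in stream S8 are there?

water out = water in = 2394×0.899 + 924.7×0.678 = 2779.2 kg/h.

2779 kg/h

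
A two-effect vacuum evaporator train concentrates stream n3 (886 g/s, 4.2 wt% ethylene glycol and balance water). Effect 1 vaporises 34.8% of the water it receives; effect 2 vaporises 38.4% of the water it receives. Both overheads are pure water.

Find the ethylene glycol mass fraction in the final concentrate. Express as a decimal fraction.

0.0984

water in feed = 886×0.958 = 848.79 g/s.
After stage 1: water left = (1−0.348)×848.79 = 553.41; stream total = 590.62 g/s.
After stage 2: water left = (1−0.384)×553.41 = 340.9; final concentrate = 378.11 g/s.
ethylene glycol fraction = 37.212/378.11 = 0.0984.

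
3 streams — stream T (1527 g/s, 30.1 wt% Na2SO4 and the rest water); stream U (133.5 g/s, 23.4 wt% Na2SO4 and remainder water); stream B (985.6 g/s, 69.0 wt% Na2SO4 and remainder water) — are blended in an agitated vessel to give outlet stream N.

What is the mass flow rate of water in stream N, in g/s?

water out = water in = 1527×0.699 + 133.5×0.766 + 985.6×0.310 = 1475.2 g/s.

1475 g/s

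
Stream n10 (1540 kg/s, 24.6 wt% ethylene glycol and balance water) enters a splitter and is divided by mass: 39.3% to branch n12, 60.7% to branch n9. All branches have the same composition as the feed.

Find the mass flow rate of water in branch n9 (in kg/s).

704.8 kg/s

Branch n9 total = 0.607×1540 = 934.78 kg/s.
water in n9 = 0.754×934.78 = 704.82 kg/s.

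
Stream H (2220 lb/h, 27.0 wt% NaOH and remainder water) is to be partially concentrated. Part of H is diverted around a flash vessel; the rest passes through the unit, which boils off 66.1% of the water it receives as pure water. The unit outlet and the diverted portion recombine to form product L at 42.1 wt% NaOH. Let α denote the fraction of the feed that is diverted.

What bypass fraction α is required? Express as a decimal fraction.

All 2220×0.270 = 599.4 lb/h of NaOH reaches L, so L = 599.4/0.421 = 1423.8 lb/h and vapour = 796.25 lb/h.
The evaporator receives (1−α)·2220 of feed at 0.730 water and removes 0.661 of that water:
0.661×0.730×(1−α)×2220 = 796.25
(1−α) = 796.25/1071.2 = 0.7433;  α = 0.2567.

0.257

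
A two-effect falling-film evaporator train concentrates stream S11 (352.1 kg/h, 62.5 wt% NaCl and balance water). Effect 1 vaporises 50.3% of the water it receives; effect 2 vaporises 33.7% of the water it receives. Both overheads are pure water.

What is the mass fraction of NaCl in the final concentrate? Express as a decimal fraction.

water in feed = 352.1×0.375 = 132.04 kg/h.
After stage 1: water left = (1−0.503)×132.04 = 65.623; stream total = 285.69 kg/h.
After stage 2: water left = (1−0.337)×65.623 = 43.508; final concentrate = 263.57 kg/h.
NaCl fraction = 220.06/263.57 = 0.8349.

0.8349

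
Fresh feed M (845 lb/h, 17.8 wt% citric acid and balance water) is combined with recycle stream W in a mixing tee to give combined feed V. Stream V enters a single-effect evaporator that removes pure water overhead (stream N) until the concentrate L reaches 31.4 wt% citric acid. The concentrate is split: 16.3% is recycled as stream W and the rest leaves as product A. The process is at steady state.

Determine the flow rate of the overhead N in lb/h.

366 lb/h

Overall citric acid balance (none leaves overhead): citric acid in fresh feed = citric acid in product, i.e. 845×0.178 = (1−0.163)·L·0.314.
L = 150.41/(0.314×0.837) = 572.3 lb/h.
Recycle W = 0.163×572.3 = 93.284 lb/h.
Combined feed V = 845 + 93.284 = 938.28 lb/h.
Overhead N = V − L = 938.28 − 572.3 = 365.99 lb/h.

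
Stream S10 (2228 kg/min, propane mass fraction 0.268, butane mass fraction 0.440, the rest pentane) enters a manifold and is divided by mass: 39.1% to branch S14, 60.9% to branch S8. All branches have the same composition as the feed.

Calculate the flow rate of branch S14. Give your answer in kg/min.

871.1 kg/min

Branch S14 flow = 0.391×2228 = 871.15 kg/min.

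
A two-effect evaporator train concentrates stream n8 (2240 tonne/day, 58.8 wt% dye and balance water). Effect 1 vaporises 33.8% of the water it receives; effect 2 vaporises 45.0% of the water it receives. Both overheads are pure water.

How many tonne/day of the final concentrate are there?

1653 tonne/day

water in feed = 2240×0.412 = 922.88 tonne/day.
After stage 1: water left = (1−0.338)×922.88 = 610.95; stream total = 1928.1 tonne/day.
After stage 2: water left = (1−0.450)×610.95 = 336.02; final concentrate = 1653.1 tonne/day.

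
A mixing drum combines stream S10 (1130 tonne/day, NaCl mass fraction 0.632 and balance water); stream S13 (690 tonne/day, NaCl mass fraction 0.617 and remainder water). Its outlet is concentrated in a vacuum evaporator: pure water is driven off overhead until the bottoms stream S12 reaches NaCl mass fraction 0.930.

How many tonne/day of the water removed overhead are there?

NaCl entering = 1130×0.632 + 690×0.617 = 1139.9 tonne/day.
All NaCl reports to S12, so S12 = 1139.9/0.930 = 1225.7 tonne/day.
Total feed = 1820 tonne/day; overhead = 1820 − 1225.7 = 594.31 tonne/day.

594.3 tonne/day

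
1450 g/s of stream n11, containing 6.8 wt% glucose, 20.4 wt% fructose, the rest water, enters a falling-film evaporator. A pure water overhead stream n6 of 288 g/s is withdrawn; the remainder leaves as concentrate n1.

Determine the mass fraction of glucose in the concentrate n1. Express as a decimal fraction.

glucose is not removed: 1450×0.068 = 98.6 g/s of glucose enters n1.
Concentrate = 1450 − 288 = 1162 g/s.
Mass fraction = 98.6/1162 = 0.085.

0.085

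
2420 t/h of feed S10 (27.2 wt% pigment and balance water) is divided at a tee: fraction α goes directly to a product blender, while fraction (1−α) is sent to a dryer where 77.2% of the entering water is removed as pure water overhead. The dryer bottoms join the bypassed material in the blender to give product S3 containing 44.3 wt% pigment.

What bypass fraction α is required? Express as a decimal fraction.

0.313

All 2420×0.272 = 658.24 t/h of pigment reaches S3, so S3 = 658.24/0.443 = 1485.9 t/h and vapour = 934.13 t/h.
The evaporator receives (1−α)·2420 of feed at 0.728 water and removes 0.772 of that water:
0.772×0.728×(1−α)×2420 = 934.13
(1−α) = 934.13/1360.1 = 0.6868;  α = 0.3132.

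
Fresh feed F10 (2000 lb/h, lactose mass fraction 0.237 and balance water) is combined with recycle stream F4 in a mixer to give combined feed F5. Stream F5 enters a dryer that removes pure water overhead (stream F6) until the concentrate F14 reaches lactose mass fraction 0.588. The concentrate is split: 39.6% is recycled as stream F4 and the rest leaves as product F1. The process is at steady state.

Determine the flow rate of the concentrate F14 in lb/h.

1335 lb/h

Overall lactose balance (none leaves overhead): lactose in fresh feed = lactose in product, i.e. 2000×0.237 = (1−0.396)·F14·0.588.
F14 = 474/(0.588×0.604) = 1334.6 lb/h.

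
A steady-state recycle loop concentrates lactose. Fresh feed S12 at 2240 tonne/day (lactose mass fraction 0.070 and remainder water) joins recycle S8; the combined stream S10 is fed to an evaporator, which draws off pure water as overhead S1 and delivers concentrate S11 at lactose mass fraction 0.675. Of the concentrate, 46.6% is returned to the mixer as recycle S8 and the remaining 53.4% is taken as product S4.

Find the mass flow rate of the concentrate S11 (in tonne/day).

435 tonne/day

Overall lactose balance (none leaves overhead): lactose in fresh feed = lactose in product, i.e. 2240×0.070 = (1−0.466)·S11·0.675.
S11 = 156.8/(0.675×0.534) = 435.01 tonne/day.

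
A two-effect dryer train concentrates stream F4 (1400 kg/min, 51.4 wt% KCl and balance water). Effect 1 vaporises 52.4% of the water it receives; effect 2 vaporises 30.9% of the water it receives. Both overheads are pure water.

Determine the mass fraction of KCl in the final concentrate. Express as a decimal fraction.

0.763

water in feed = 1400×0.486 = 680.4 kg/min.
After stage 1: water left = (1−0.524)×680.4 = 323.87; stream total = 1043.5 kg/min.
After stage 2: water left = (1−0.309)×323.87 = 223.79; final concentrate = 943.39 kg/min.
KCl fraction = 719.6/943.39 = 0.763.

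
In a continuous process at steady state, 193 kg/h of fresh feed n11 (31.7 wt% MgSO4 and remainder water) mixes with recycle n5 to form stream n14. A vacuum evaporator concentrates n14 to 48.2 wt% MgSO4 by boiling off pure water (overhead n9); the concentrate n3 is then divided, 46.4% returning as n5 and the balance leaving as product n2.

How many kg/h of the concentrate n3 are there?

Overall MgSO4 balance (none leaves overhead): MgSO4 in fresh feed = MgSO4 in product, i.e. 193×0.317 = (1−0.464)·n3·0.482.
n3 = 61.181/(0.482×0.536) = 236.81 kg/h.

236.8 kg/h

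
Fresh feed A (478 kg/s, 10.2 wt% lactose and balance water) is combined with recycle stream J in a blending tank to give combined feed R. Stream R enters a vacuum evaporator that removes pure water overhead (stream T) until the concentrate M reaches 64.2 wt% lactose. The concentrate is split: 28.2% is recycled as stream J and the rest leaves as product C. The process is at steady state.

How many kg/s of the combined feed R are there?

Overall lactose balance (none leaves overhead): lactose in fresh feed = lactose in product, i.e. 478×0.102 = (1−0.282)·M·0.642.
M = 48.756/(0.642×0.718) = 105.77 kg/s.
Recycle J = 0.282×105.77 = 29.828 kg/s.
Combined feed R = 478 + 29.828 = 507.83 kg/s.

507.8 kg/s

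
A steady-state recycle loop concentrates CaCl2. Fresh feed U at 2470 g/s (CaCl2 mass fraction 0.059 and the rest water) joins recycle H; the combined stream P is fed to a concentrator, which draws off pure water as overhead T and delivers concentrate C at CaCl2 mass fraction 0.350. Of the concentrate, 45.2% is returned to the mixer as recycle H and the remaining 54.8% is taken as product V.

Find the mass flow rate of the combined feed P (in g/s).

2813 g/s

Overall CaCl2 balance (none leaves overhead): CaCl2 in fresh feed = CaCl2 in product, i.e. 2470×0.059 = (1−0.452)·C·0.350.
C = 145.73/(0.350×0.548) = 759.8 g/s.
Recycle H = 0.452×759.8 = 343.43 g/s.
Combined feed P = 2470 + 343.43 = 2813.4 g/s.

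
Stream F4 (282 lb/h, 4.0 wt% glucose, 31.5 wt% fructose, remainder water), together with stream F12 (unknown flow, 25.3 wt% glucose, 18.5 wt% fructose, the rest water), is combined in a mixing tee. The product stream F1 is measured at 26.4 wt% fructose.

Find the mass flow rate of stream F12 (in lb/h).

182.1 lb/h

Let F12 be the unknown flow. Total out = 282 + F12.
fructose balance: 88.83 + 0.185·F12 = 0.264·(282 + F12)
(0.185 − 0.264)·F12 = 0.264×282 − 88.83 = -14.382
F12 = -14.382 / -0.079 = 182.05 lb/h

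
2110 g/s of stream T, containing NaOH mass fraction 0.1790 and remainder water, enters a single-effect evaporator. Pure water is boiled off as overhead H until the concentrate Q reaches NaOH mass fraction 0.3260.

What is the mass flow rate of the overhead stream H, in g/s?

951.4 g/s

NaOH is conserved: 2110×0.179 = 377.69 g/s all reports to the concentrate.
Concentrate = 377.69/(target fraction) = 1158.6 g/s.
Overhead = 2110 − 1158.6 = 951.44 g/s.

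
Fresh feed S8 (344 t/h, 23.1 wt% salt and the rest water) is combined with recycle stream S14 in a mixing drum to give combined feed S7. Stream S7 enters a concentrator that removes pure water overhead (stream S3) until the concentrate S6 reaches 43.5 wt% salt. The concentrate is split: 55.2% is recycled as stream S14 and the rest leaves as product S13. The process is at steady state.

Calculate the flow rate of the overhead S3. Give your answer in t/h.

161.3 t/h

Overall salt balance (none leaves overhead): salt in fresh feed = salt in product, i.e. 344×0.231 = (1−0.552)·S6·0.435.
S6 = 79.464/(0.435×0.448) = 407.76 t/h.
Recycle S14 = 0.552×407.76 = 225.08 t/h.
Combined feed S7 = 344 + 225.08 = 569.08 t/h.
Overhead S3 = S7 − S6 = 569.08 − 407.76 = 161.32 t/h.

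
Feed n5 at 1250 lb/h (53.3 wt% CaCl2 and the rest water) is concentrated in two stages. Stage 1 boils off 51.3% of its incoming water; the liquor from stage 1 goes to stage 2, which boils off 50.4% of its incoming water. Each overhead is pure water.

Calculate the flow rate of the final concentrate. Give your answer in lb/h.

water in feed = 1250×0.467 = 583.75 lb/h.
After stage 1: water left = (1−0.513)×583.75 = 284.29; stream total = 950.54 lb/h.
After stage 2: water left = (1−0.504)×284.29 = 141.01; final concentrate = 807.26 lb/h.

807.3 lb/h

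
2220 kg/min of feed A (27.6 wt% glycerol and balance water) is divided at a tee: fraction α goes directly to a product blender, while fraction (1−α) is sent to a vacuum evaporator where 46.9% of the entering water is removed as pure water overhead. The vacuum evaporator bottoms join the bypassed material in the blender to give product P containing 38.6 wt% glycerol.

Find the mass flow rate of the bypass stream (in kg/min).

356.9 kg/min

All 2220×0.276 = 612.72 kg/min of glycerol reaches P, so P = 612.72/0.386 = 1587.4 kg/min and vapour = 632.64 kg/min.
The evaporator receives (1−α)·2220 of feed at 0.724 water and removes 0.469 of that water:
0.469×0.724×(1−α)×2220 = 632.64
(1−α) = 632.64/753.81 = 0.8393;  α = 0.1607.
Bypass flow = 0.1607×2220 = 356.85 kg/min.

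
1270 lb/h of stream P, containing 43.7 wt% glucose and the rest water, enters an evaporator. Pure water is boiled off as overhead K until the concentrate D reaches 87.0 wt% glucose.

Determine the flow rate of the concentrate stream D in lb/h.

glucose is conserved: 1270×0.437 = 554.99 lb/h all reports to the concentrate.
Concentrate = 554.99/(target fraction) = 637.92 lb/h.

637.9 lb/h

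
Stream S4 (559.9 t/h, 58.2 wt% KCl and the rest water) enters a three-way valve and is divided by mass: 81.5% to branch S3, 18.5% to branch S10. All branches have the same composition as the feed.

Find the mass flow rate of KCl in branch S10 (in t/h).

60.28 t/h

Branch S10 total = 0.185×559.9 = 103.58 t/h.
KCl in S10 = 0.582×103.58 = 60.284 t/h.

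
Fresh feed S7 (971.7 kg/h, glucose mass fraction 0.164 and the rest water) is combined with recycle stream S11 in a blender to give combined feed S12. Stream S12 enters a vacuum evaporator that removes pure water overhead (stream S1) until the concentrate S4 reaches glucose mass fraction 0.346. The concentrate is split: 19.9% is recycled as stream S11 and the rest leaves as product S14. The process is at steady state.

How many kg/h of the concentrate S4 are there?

Overall glucose balance (none leaves overhead): glucose in fresh feed = glucose in product, i.e. 971.7×0.164 = (1−0.199)·S4·0.346.
S4 = 159.36/(0.346×0.801) = 575 kg/h.

575 kg/h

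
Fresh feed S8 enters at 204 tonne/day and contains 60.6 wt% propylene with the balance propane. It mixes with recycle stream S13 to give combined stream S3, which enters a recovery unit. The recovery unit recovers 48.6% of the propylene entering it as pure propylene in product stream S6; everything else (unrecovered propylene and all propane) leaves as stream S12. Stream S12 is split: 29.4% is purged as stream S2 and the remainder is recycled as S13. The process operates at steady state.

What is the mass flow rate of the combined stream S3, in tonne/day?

467.4 tonne/day

propane enters only via S8 and leaves only via the purge: 204×0.394 = 0.294×(propane in S12), and the recovery unit passes all propane, so propane in S3 = propane in S12 = 273.39 tonne/day.
propylene in S3: m_A = 204×0.606 + (1−0.294)·(1−0.486)·m_A, so m_A = 123.62/0.6371 = 194.04 tonne/day.
S3 = 194.04 + 273.39 = 467.42 tonne/day.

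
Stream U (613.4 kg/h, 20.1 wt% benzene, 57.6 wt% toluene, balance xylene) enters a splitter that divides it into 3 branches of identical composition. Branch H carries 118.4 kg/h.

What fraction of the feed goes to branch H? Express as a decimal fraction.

Fraction to H = 118.4/613.4 = 0.1930.

0.193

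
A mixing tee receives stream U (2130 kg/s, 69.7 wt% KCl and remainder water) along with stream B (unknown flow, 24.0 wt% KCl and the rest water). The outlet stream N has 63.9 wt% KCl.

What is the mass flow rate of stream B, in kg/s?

309.6 kg/s

Let B be the unknown flow. Total out = 2130 + B.
KCl balance: 1484.6 + 0.240·B = 0.639·(2130 + B)
(0.240 − 0.639)·B = 0.639×2130 − 1484.6 = -123.54
B = -123.54 / -0.399 = 309.62 kg/s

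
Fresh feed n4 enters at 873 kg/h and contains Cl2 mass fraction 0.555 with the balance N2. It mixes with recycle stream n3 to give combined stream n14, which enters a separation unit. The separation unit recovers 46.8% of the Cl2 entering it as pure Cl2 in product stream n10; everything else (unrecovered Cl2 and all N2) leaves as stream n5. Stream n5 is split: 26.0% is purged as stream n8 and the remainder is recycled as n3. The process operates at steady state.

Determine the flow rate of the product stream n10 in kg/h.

Cl2 in n14: m_A = 873×0.555 + (1−0.260)·(1−0.468)·m_A, so m_A = 484.52/0.6063 = 799.11 kg/h.
Product n10 = 0.468×799.11 = 373.98 kg/h.

374 kg/h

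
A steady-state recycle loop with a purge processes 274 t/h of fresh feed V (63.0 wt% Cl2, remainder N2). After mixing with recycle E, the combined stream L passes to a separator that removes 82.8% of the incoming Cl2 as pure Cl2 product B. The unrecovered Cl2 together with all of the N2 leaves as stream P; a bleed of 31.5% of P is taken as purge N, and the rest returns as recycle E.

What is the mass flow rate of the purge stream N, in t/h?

N2 enters only via V and leaves only via the purge: 274×0.370 = 0.315×(N2 in P), and the separator passes all N2, so N2 in L = N2 in P = 321.84 t/h.
Cl2 in L: m_A = 274×0.630 + (1−0.315)·(1−0.828)·m_A, so m_A = 172.62/0.8822 = 195.67 t/h.
P = (1−0.828)×195.67 + 321.84 = 355.5 t/h.
Purge N = 0.315×355.5 = 111.98 t/h.

112 t/h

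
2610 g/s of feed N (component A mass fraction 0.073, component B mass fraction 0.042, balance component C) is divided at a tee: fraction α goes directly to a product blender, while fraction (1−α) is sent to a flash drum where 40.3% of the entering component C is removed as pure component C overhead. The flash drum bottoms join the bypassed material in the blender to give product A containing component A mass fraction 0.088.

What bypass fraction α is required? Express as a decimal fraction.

0.522

All 2610×0.073 = 190.53 g/s of component A reaches A, so A = 190.53/0.088 = 2165.1 g/s and vapour = 444.89 g/s.
The evaporator receives (1−α)·2610 of feed at 0.885 component C and removes 0.403 of that component C:
0.403×0.885×(1−α)×2610 = 444.89
(1−α) = 444.89/930.87 = 0.4779;  α = 0.5221.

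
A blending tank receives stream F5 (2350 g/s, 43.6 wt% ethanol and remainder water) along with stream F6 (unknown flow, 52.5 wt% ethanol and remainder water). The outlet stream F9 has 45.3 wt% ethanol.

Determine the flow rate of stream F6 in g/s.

554.9 g/s

Let F6 be the unknown flow. Total out = 2350 + F6.
ethanol balance: 1024.6 + 0.525·F6 = 0.453·(2350 + F6)
(0.525 − 0.453)·F6 = 0.453×2350 − 1024.6 = 39.95
F6 = 39.95 / 0.072 = 554.86 g/s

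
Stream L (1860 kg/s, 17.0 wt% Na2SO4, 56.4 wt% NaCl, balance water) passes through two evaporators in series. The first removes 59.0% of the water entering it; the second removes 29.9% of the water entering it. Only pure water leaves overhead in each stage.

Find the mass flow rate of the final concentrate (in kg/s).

water in feed = 1860×0.266 = 494.76 kg/s.
After stage 1: water left = (1−0.590)×494.76 = 202.85; stream total = 1568.1 kg/s.
After stage 2: water left = (1−0.299)×202.85 = 142.2; final concentrate = 1507.4 kg/s.

1507 kg/s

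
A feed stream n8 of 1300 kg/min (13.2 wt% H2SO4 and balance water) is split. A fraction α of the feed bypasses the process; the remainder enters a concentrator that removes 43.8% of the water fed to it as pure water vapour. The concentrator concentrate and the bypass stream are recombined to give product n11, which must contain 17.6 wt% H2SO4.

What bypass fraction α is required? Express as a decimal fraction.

All 1300×0.132 = 171.6 kg/min of H2SO4 reaches n11, so n11 = 171.6/0.176 = 975 kg/min and vapour = 325 kg/min.
The evaporator receives (1−α)·1300 of feed at 0.868 water and removes 0.438 of that water:
0.438×0.868×(1−α)×1300 = 325
(1−α) = 325/494.24 = 0.6576;  α = 0.3424.

0.342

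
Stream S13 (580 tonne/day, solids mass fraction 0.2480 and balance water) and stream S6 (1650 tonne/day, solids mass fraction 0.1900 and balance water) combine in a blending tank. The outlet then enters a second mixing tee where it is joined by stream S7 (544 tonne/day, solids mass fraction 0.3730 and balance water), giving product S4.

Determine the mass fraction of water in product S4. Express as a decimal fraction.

Overall, product flow = 2774 tonne/day.
water in = 580×0.752 + 1650×0.810 + 544×0.627 = 2113.7 tonne/day.
water fraction in S4 = 0.7620.

0.7620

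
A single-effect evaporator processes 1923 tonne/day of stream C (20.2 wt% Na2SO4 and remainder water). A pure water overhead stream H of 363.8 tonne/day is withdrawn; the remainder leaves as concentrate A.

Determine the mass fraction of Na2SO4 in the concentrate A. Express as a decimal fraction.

Na2SO4 is not removed: 1923×0.202 = 388.45 tonne/day of Na2SO4 enters A.
Concentrate = 1923 − 363.8 = 1559.2 tonne/day.
Mass fraction = 388.45/1559.2 = 0.2491.

0.2491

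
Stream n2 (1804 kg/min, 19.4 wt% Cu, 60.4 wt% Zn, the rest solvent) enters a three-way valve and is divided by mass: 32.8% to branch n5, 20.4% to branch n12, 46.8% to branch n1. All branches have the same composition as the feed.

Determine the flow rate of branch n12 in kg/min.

368 kg/min

Branch n12 flow = 0.204×1804 = 368.02 kg/min.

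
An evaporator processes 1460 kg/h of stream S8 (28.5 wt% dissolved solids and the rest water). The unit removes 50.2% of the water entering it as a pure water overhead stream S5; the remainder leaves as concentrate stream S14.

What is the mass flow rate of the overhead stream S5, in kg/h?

524 kg/h

water entering = 1460×0.715 = 1043.9 kg/h; overhead removed = 0.502×1043.9 = 524.04 kg/h.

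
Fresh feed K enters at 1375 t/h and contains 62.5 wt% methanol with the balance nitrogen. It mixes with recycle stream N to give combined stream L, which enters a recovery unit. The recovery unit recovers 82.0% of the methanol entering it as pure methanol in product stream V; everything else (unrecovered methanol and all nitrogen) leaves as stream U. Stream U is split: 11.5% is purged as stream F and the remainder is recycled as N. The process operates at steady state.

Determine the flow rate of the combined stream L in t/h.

nitrogen enters only via K and leaves only via the purge: 1375×0.375 = 0.115×(nitrogen in U), and the recovery unit passes all nitrogen, so nitrogen in L = nitrogen in U = 4483.7 t/h.
methanol in L: m_A = 1375×0.625 + (1−0.115)·(1−0.820)·m_A, so m_A = 859.38/0.8407 = 1022.2 t/h.
L = 1022.2 + 4483.7 = 5505.9 t/h.

5506 t/h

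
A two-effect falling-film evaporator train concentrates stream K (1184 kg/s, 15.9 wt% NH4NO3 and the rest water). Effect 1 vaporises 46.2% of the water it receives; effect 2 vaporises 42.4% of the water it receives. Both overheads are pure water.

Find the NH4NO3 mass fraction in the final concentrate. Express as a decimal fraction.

0.379

water in feed = 1184×0.841 = 995.74 kg/s.
After stage 1: water left = (1−0.462)×995.74 = 535.71; stream total = 723.97 kg/s.
After stage 2: water left = (1−0.424)×535.71 = 308.57; final concentrate = 496.83 kg/s.
NH4NO3 fraction = 188.26/496.83 = 0.379.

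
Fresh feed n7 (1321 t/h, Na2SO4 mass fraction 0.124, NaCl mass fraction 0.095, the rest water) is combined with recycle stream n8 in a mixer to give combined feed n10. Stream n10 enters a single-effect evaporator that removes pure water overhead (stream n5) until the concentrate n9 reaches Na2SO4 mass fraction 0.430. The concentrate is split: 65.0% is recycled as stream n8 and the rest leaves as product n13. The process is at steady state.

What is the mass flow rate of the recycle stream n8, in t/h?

707.5 t/h

Overall Na2SO4 balance (none leaves overhead): Na2SO4 in fresh feed = Na2SO4 in product, i.e. 1321×0.124 = (1−0.650)·n9·0.430.
n9 = 163.8/(0.430×0.350) = 1088.4 t/h.
Recycle n8 = 0.650×1088.4 = 707.46 t/h.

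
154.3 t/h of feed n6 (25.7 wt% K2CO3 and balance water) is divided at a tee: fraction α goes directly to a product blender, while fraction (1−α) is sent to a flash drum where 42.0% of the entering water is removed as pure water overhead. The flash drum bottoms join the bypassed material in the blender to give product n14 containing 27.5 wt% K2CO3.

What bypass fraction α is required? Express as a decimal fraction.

0.790

All 154.3×0.257 = 39.655 t/h of K2CO3 reaches n14, so n14 = 39.655/0.275 = 144.2 t/h and vapour = 10.1 t/h.
The evaporator receives (1−α)·154.3 of feed at 0.743 water and removes 0.420 of that water:
0.420×0.743×(1−α)×154.3 = 10.1
(1−α) = 10.1/48.151 = 0.2097;  α = 0.7903.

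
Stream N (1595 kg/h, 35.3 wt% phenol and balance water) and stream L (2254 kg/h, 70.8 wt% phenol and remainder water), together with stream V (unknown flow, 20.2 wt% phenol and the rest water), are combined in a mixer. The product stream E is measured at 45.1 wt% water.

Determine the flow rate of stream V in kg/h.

131.9 kg/h

Let V be the unknown flow. Total out = 3849 + V.
water balance: 1690.1 + 0.798·V = 0.451·(3849 + V)
(0.798 − 0.451)·V = 0.451×3849 − 1690.1 = 45.766
V = 45.766 / 0.347 = 131.89 kg/h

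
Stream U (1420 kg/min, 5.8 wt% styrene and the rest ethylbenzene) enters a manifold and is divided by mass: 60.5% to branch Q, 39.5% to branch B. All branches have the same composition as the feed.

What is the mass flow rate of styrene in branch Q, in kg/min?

49.83 kg/min

Branch Q total = 0.605×1420 = 859.1 kg/min.
styrene in Q = 0.058×859.1 = 49.828 kg/min.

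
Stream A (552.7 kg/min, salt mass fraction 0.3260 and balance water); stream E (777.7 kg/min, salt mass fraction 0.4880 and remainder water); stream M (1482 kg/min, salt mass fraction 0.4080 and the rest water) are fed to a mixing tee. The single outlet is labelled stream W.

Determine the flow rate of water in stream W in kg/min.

1648 kg/min

water out = water in = 552.7×0.674 + 777.7×0.512 + 1482×0.592 = 1648 kg/min.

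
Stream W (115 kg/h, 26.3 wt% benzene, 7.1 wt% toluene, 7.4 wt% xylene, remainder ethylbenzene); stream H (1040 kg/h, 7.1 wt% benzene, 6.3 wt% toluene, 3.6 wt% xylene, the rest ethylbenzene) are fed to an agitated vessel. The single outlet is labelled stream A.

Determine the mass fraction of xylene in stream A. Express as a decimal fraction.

Total flow out = 115 + 1040 = 1155 kg/h.
xylene in = 115×0.074 + 1040×0.036 = 45.95 kg/h.
xylene mass fraction in A = 45.95/1155 = 0.040.

0.040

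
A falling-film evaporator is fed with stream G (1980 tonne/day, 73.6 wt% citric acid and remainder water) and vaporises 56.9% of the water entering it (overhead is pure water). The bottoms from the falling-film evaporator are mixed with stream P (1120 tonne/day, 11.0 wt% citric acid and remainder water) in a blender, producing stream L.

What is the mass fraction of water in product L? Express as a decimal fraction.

0.436

Vapour removed = 0.569×0.264×1980 = 297.43 tonne/day; concentrate = 1682.6 tonne/day.
water reaching the mixer = 225.29 (from concentrate) + 1120×0.890 = 1222.1 tonne/day.
Product flow = 1682.6 + 1120 = 2802.6 tonne/day; water fraction = 0.436.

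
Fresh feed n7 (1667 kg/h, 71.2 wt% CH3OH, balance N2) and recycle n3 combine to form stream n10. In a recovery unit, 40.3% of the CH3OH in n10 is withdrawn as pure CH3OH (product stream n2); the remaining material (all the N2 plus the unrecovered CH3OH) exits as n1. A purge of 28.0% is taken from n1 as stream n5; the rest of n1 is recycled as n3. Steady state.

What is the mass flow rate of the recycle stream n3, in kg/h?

2129 kg/h

N2 enters only via n7 and leaves only via the purge: 1667×0.288 = 0.280×(N2 in n1), and the recovery unit passes all N2, so N2 in n10 = N2 in n1 = 1714.6 kg/h.
CH3OH in n10: m_A = 1667×0.712 + (1−0.280)·(1−0.403)·m_A, so m_A = 1186.9/0.5702 = 2081.7 kg/h.
n1 = (1−0.403)×2081.7 + 1714.6 = 2957.4 kg/h.
Recycle n3 = (1−0.280)×2957.4 = 2129.3 kg/h.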